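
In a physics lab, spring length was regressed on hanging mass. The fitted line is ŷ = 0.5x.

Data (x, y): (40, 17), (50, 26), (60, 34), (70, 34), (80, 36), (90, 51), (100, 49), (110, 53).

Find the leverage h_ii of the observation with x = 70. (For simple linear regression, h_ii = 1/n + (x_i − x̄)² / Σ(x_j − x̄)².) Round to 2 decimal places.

h = 0.13

x̄ = (40 + 50 + 60 + 70 + 80 + 90 + 100 + 110)/8 = 75
Σ(x − x̄)² = 1225 + 625 + 225 + 25 + 25 + 225 + 625 + 1225 = 4200
h = 1/8 + (-5)²/4200 = 0.125 + 0.00595238 = 0.13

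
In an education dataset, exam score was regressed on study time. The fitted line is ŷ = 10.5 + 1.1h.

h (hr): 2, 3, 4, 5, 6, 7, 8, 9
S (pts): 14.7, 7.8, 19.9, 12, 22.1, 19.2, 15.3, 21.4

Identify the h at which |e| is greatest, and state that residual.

h = 3, e = -6

h=2: ŷ = 10.5 + 1.1·2 = 12.7; e = 14.7 − 12.7 = 2
h=3: ŷ = 10.5 + 1.1·3 = 13.8; e = 7.8 − 13.8 = -6
h=4: ŷ = 10.5 + 1.1·4 = 14.9; e = 19.9 − 14.9 = 5
h=5: ŷ = 10.5 + 1.1·5 = 16; e = 12 − 16 = -4
h=6: ŷ = 10.5 + 1.1·6 = 17.1; e = 22.1 − 17.1 = 5
h=7: ŷ = 10.5 + 1.1·7 = 18.2; e = 19.2 − 18.2 = 1
h=8: ŷ = 10.5 + 1.1·8 = 19.3; e = 15.3 − 19.3 = -4
h=9: ŷ = 10.5 + 1.1·9 = 20.4; e = 21.4 − 20.4 = 1
Largest |e| is 6 at h = 3, residual -6.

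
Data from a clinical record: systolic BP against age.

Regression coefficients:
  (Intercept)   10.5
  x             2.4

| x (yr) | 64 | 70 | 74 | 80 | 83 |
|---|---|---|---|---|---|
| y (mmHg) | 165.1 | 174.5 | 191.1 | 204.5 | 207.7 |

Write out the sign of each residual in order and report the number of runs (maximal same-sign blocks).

x=64: ŷ = 10.5 + 2.4·64 = 164.1; e = 165.1 − 164.1 = 1
x=70: ŷ = 10.5 + 2.4·70 = 178.5; e = 174.5 − 178.5 = -4
x=74: ŷ = 10.5 + 2.4·74 = 188.1; e = 191.1 − 188.1 = 3
x=80: ŷ = 10.5 + 2.4·80 = 202.5; e = 204.5 − 202.5 = 2
x=83: ŷ = 10.5 + 2.4·83 = 209.7; e = 207.7 − 209.7 = -2
Signs: + − + + −
Runs: +×1, −×1, +×2, −×1 → 4

4 runs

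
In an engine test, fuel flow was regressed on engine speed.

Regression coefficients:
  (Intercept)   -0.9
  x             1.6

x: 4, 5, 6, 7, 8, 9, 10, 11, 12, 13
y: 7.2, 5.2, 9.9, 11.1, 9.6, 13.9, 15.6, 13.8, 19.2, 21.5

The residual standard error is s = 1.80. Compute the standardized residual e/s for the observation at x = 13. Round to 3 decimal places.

ŷ = -0.9 + 1.6·13 = 19.9
e = 21.5 − 19.9 = 1.6
e/s = 1.6 / 1.80 = 0.889

0.889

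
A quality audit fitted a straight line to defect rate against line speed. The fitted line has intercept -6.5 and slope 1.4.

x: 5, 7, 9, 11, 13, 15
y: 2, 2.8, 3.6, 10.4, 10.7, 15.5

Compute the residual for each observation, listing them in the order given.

1.5, -0.5, -2.5, 1.5, -1, 1

x=5: ŷ = -6.5 + 1.4·5 = 0.5; e = 2 − 0.5 = 1.5
x=7: ŷ = -6.5 + 1.4·7 = 3.3; e = 2.8 − 3.3 = -0.5
x=9: ŷ = -6.5 + 1.4·9 = 6.1; e = 3.6 − 6.1 = -2.5
x=11: ŷ = -6.5 + 1.4·11 = 8.9; e = 10.4 − 8.9 = 1.5
x=13: ŷ = -6.5 + 1.4·13 = 11.7; e = 10.7 − 11.7 = -1
x=15: ŷ = -6.5 + 1.4·15 = 14.5; e = 15.5 − 14.5 = 1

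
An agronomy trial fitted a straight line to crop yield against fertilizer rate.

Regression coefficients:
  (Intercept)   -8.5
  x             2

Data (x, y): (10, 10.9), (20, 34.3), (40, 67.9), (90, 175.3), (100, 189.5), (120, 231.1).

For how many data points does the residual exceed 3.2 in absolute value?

2

x=10: ŷ = -8.5 + 2·10 = 11.5; e = 10.9 − 11.5 = -0.6
x=20: ŷ = -8.5 + 2·20 = 31.5; e = 34.3 − 31.5 = 2.8
x=40: ŷ = -8.5 + 2·40 = 71.5; e = 67.9 − 71.5 = -3.6
x=90: ŷ = -8.5 + 2·90 = 171.5; e = 175.3 − 171.5 = 3.8
x=100: ŷ = -8.5 + 2·100 = 191.5; e = 189.5 − 191.5 = -2
x=120: ŷ = -8.5 + 2·120 = 231.5; e = 231.1 − 231.5 = -0.4
|e| > 3.2: x=40 (|e|=3.6), x=90 (|e|=3.8) → 2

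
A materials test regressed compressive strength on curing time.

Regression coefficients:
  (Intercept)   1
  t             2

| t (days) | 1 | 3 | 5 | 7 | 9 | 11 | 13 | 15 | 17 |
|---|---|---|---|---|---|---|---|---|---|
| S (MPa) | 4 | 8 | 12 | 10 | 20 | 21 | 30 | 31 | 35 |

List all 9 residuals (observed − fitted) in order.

t=1: ŷ = 1 + 2·1 = 3; e = 4 − 3 = 1
t=3: ŷ = 1 + 2·3 = 7; e = 8 − 7 = 1
t=5: ŷ = 1 + 2·5 = 11; e = 12 − 11 = 1
t=7: ŷ = 1 + 2·7 = 15; e = 10 − 15 = -5
t=9: ŷ = 1 + 2·9 = 19; e = 20 − 19 = 1
t=11: ŷ = 1 + 2·11 = 23; e = 21 − 23 = -2
t=13: ŷ = 1 + 2·13 = 27; e = 30 − 27 = 3
t=15: ŷ = 1 + 2·15 = 31; e = 31 − 31 = 0
t=17: ŷ = 1 + 2·17 = 35; e = 35 − 35 = 0

1, 1, 1, -5, 1, -2, 3, 0, 0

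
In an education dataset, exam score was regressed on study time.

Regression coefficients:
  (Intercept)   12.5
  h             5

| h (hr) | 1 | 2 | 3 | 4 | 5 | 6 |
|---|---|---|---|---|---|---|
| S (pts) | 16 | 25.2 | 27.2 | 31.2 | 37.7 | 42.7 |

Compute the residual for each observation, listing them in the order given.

-1.5, 2.7, -0.3, -1.3, 0.2, 0.2

h=1: Ŝ = 12.5 + 5·1 = 17.5; e = 16 − 17.5 = -1.5
h=2: Ŝ = 12.5 + 5·2 = 22.5; e = 25.2 − 22.5 = 2.7
h=3: Ŝ = 12.5 + 5·3 = 27.5; e = 27.2 − 27.5 = -0.3
h=4: Ŝ = 12.5 + 5·4 = 32.5; e = 31.2 − 32.5 = -1.3
h=5: Ŝ = 12.5 + 5·5 = 37.5; e = 37.7 − 37.5 = 0.2
h=6: Ŝ = 12.5 + 5·6 = 42.5; e = 42.7 − 42.5 = 0.2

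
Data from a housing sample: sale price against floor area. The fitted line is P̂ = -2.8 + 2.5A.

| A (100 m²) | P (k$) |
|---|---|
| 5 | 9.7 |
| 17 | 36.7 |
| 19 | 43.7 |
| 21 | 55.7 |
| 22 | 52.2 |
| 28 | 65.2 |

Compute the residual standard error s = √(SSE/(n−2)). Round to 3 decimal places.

A=5: P̂ = -2.8 + 2.5·5 = 9.7; r = 9.7 − 9.7 = 0
A=17: P̂ = -2.8 + 2.5·17 = 39.7; r = 36.7 − 39.7 = -3
A=19: P̂ = -2.8 + 2.5·19 = 44.7; r = 43.7 − 44.7 = -1
A=21: P̂ = -2.8 + 2.5·21 = 49.7; r = 55.7 − 49.7 = 6
A=22: P̂ = -2.8 + 2.5·22 = 52.2; r = 52.2 − 52.2 = 0
A=28: P̂ = -2.8 + 2.5·28 = 67.2; r = 65.2 − 67.2 = -2
SSE = 0 + 9 + 1 + 36 + 0 + 4 = 50
s = √(50/4) = √12.5 ≈ 3.536

s = 3.536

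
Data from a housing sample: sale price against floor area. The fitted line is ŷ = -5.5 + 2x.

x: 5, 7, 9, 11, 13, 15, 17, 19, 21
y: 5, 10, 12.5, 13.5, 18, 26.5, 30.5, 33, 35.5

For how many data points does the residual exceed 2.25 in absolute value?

2

x=5: ŷ = -5.5 + 2·5 = 4.5; r = 5 − 4.5 = 0.5
x=7: ŷ = -5.5 + 2·7 = 8.5; r = 10 − 8.5 = 1.5
x=9: ŷ = -5.5 + 2·9 = 12.5; r = 12.5 − 12.5 = 0
x=11: ŷ = -5.5 + 2·11 = 16.5; r = 13.5 − 16.5 = -3
x=13: ŷ = -5.5 + 2·13 = 20.5; r = 18 − 20.5 = -2.5
x=15: ŷ = -5.5 + 2·15 = 24.5; r = 26.5 − 24.5 = 2
x=17: ŷ = -5.5 + 2·17 = 28.5; r = 30.5 − 28.5 = 2
x=19: ŷ = -5.5 + 2·19 = 32.5; r = 33 − 32.5 = 0.5
x=21: ŷ = -5.5 + 2·21 = 36.5; r = 35.5 − 36.5 = -1
|r| > 2.25: x=11 (|r|=3), x=13 (|r|=2.5) → 2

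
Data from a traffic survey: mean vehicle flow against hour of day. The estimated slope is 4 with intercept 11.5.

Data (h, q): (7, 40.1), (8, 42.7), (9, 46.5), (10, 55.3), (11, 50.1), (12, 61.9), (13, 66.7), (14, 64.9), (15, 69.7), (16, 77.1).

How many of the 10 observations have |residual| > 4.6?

h=7: q̂ = 11.5 + 4·7 = 39.5; e = 40.1 − 39.5 = 0.6
h=8: q̂ = 11.5 + 4·8 = 43.5; e = 42.7 − 43.5 = -0.8
h=9: q̂ = 11.5 + 4·9 = 47.5; e = 46.5 − 47.5 = -1
h=10: q̂ = 11.5 + 4·10 = 51.5; e = 55.3 − 51.5 = 3.8
h=11: q̂ = 11.5 + 4·11 = 55.5; e = 50.1 − 55.5 = -5.4
h=12: q̂ = 11.5 + 4·12 = 59.5; e = 61.9 − 59.5 = 2.4
h=13: q̂ = 11.5 + 4·13 = 63.5; e = 66.7 − 63.5 = 3.2
h=14: q̂ = 11.5 + 4·14 = 67.5; e = 64.9 − 67.5 = -2.6
h=15: q̂ = 11.5 + 4·15 = 71.5; e = 69.7 − 71.5 = -1.8
h=16: q̂ = 11.5 + 4·16 = 75.5; e = 77.1 − 75.5 = 1.6
|e| > 4.6: h=11 (|e|=5.4) → 1

1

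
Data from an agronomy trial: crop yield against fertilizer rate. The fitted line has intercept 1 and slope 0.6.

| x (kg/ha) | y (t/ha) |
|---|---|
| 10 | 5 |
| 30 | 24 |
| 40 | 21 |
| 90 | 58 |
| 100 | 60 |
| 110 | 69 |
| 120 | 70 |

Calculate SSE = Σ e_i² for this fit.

SSE = 68

x=10: ŷ = 1 + 0.6·10 = 7; e = 5 − 7 = -2
x=30: ŷ = 1 + 0.6·30 = 19; e = 24 − 19 = 5
x=40: ŷ = 1 + 0.6·40 = 25; e = 21 − 25 = -4
x=90: ŷ = 1 + 0.6·90 = 55; e = 58 − 55 = 3
x=100: ŷ = 1 + 0.6·100 = 61; e = 60 − 61 = -1
x=110: ŷ = 1 + 0.6·110 = 67; e = 69 − 67 = 2
x=120: ŷ = 1 + 0.6·120 = 73; e = 70 − 73 = -3
SSE = 4 + 25 + 16 + 9 + 1 + 4 + 9 = 68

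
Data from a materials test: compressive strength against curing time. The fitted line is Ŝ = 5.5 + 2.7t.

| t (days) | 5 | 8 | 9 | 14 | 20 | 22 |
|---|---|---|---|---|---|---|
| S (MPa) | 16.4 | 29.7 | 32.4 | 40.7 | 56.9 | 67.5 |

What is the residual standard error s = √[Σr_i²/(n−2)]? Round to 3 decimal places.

t=5: Ŝ = 5.5 + 2.7·5 = 19; r = 16.4 − 19 = -2.6
t=8: Ŝ = 5.5 + 2.7·8 = 27.1; r = 29.7 − 27.1 = 2.6
t=9: Ŝ = 5.5 + 2.7·9 = 29.8; r = 32.4 − 29.8 = 2.6
t=14: Ŝ = 5.5 + 2.7·14 = 43.3; r = 40.7 − 43.3 = -2.6
t=20: Ŝ = 5.5 + 2.7·20 = 59.5; r = 56.9 − 59.5 = -2.6
t=22: Ŝ = 5.5 + 2.7·22 = 64.9; r = 67.5 − 64.9 = 2.6
SSE = 6.76 + 6.76 + 6.76 + 6.76 + 6.76 + 6.76 = 40.56
s = √(40.56/4) = √10.14 ≈ 3.184

s = 3.184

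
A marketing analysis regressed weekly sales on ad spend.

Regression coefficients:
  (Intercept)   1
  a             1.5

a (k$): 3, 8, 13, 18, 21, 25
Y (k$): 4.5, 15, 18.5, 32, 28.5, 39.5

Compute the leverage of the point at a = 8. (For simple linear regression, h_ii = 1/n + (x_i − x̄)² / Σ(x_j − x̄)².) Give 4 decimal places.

h = 0.2969

ā = (3 + 8 + 13 + 18 + 21 + 25)/6 = 14.6667
Σ(a − ā)² = 136.111 + 44.4444 + 2.77778 + 11.1111 + 40.1111 + 106.778 = 341.333
h = 1/6 + (-6.66667)²/341.333 = 0.166667 + 0.130208 = 0.2969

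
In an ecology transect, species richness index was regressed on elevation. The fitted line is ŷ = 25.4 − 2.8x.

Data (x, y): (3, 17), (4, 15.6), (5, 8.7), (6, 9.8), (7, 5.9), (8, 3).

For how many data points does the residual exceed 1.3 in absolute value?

x=3: ŷ = 25.4 − 2.8·3 = 17; e = 17 − 17 = 0
x=4: ŷ = 25.4 − 2.8·4 = 14.2; e = 15.6 − 14.2 = 1.4
x=5: ŷ = 25.4 − 2.8·5 = 11.4; e = 8.7 − 11.4 = -2.7
x=6: ŷ = 25.4 − 2.8·6 = 8.6; e = 9.8 − 8.6 = 1.2
x=7: ŷ = 25.4 − 2.8·7 = 5.8; e = 5.9 − 5.8 = 0.1
x=8: ŷ = 25.4 − 2.8·8 = 3; e = 3 − 3 = 0
|e| > 1.3: x=4 (|e|=1.4), x=5 (|e|=2.7) → 2

2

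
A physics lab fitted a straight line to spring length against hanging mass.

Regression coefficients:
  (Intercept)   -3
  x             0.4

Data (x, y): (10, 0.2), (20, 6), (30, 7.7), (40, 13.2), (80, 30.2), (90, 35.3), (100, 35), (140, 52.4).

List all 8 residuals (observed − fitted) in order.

x=10: ŷ = -3 + 0.4·10 = 1; r = 0.2 − 1 = -0.8
x=20: ŷ = -3 + 0.4·20 = 5; r = 6 − 5 = 1
x=30: ŷ = -3 + 0.4·30 = 9; r = 7.7 − 9 = -1.3
x=40: ŷ = -3 + 0.4·40 = 13; r = 13.2 − 13 = 0.2
x=80: ŷ = -3 + 0.4·80 = 29; r = 30.2 − 29 = 1.2
x=90: ŷ = -3 + 0.4·90 = 33; r = 35.3 − 33 = 2.3
x=100: ŷ = -3 + 0.4·100 = 37; r = 35 − 37 = -2
x=140: ŷ = -3 + 0.4·140 = 53; r = 52.4 − 53 = -0.6

-0.8, 1, -1.3, 0.2, 1.2, 2.3, -2, -0.6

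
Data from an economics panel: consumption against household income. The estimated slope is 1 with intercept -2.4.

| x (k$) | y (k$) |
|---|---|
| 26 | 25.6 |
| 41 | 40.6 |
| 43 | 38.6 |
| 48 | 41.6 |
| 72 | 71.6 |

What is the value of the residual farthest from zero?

x=26: ŷ = -2.4 + 26 = 23.6; e = 25.6 − 23.6 = 2
x=41: ŷ = -2.4 + 41 = 38.6; e = 40.6 − 38.6 = 2
x=43: ŷ = -2.4 + 43 = 40.6; e = 38.6 − 40.6 = -2
x=48: ŷ = -2.4 + 48 = 45.6; e = 41.6 − 45.6 = -4
x=72: ŷ = -2.4 + 72 = 69.6; e = 71.6 − 69.6 = 2
Largest |e| is 4 at x = 48, residual -4.

e = -4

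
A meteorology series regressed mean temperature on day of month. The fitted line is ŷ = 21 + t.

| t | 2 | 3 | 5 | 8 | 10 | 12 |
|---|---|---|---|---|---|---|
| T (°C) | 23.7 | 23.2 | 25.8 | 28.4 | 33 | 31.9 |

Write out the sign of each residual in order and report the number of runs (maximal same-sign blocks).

4 runs

t=2: ŷ = 21 + 2 = 23; e = 23.7 − 23 = 0.7
t=3: ŷ = 21 + 3 = 24; e = 23.2 − 24 = -0.8
t=5: ŷ = 21 + 5 = 26; e = 25.8 − 26 = -0.2
t=8: ŷ = 21 + 8 = 29; e = 28.4 − 29 = -0.6
t=10: ŷ = 21 + 10 = 31; e = 33 − 31 = 2
t=12: ŷ = 21 + 12 = 33; e = 31.9 − 33 = -1.1
Signs: + − − − + −
Runs: +×1, −×3, +×1, −×1 → 4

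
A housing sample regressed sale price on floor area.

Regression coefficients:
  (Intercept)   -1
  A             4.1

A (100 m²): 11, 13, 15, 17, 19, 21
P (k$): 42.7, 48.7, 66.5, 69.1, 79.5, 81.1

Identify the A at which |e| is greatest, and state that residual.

A=11: P̂ = -1 + 4.1·11 = 44.1; e = 42.7 − 44.1 = -1.4
A=13: P̂ = -1 + 4.1·13 = 52.3; e = 48.7 − 52.3 = -3.6
A=15: P̂ = -1 + 4.1·15 = 60.5; e = 66.5 − 60.5 = 6
A=17: P̂ = -1 + 4.1·17 = 68.7; e = 69.1 − 68.7 = 0.4
A=19: P̂ = -1 + 4.1·19 = 76.9; e = 79.5 − 76.9 = 2.6
A=21: P̂ = -1 + 4.1·21 = 85.1; e = 81.1 − 85.1 = -4
Largest |e| is 6 at A = 15, residual 6.

A = 15, e = 6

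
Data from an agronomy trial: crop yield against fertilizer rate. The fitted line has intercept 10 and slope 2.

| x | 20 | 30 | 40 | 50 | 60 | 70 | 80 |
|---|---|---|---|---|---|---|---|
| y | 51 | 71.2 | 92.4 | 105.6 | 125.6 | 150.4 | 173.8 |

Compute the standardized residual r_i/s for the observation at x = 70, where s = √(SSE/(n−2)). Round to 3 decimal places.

0.114

x=20: ŷ = 10 + 2·20 = 50; r = 51 − 50 = 1
x=30: ŷ = 10 + 2·30 = 70; r = 71.2 − 70 = 1.2
x=40: ŷ = 10 + 2·40 = 90; r = 92.4 − 90 = 2.4
x=50: ŷ = 10 + 2·50 = 110; r = 105.6 − 110 = -4.4
x=60: ŷ = 10 + 2·60 = 130; r = 125.6 − 130 = -4.4
x=70: ŷ = 10 + 2·70 = 150; r = 150.4 − 150 = 0.4
x=80: ŷ = 10 + 2·80 = 170; r = 173.8 − 170 = 3.8
SSE = 1 + 1.44 + 5.76 + 19.36 + 19.36 + 0.16 + 14.44 = 61.52
s = √(61.52/5) = 3.50771
r/s = 0.4 / 3.50771 = 0.114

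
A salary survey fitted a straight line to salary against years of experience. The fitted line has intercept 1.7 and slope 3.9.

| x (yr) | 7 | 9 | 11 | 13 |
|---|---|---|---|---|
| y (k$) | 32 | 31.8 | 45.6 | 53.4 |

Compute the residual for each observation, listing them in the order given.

x=7: ŷ = 1.7 + 3.9·7 = 29; r = 32 − 29 = 3
x=9: ŷ = 1.7 + 3.9·9 = 36.8; r = 31.8 − 36.8 = -5
x=11: ŷ = 1.7 + 3.9·11 = 44.6; r = 45.6 − 44.6 = 1
x=13: ŷ = 1.7 + 3.9·13 = 52.4; r = 53.4 − 52.4 = 1

3, -5, 1, 1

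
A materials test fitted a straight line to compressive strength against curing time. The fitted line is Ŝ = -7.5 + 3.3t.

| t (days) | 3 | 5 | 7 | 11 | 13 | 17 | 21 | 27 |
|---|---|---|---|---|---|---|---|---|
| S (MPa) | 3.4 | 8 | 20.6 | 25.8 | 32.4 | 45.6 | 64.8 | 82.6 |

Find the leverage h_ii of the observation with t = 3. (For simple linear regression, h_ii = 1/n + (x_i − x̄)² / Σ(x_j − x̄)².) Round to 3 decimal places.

h = 0.333

t̄ = (3 + 5 + 7 + 11 + 13 + 17 + 21 + 27)/8 = 13
Σ(t − t̄)² = 100 + 64 + 36 + 4 + 0 + 16 + 64 + 196 = 480
h = 1/8 + (-10)²/480 = 0.125 + 0.208333 = 0.333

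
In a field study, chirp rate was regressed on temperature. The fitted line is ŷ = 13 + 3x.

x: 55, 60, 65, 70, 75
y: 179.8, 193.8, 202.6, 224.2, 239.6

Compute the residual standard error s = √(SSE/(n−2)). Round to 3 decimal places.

s = 3.514

x=55: ŷ = 13 + 3·55 = 178; r = 179.8 − 178 = 1.8
x=60: ŷ = 13 + 3·60 = 193; r = 193.8 − 193 = 0.8
x=65: ŷ = 13 + 3·65 = 208; r = 202.6 − 208 = -5.4
x=70: ŷ = 13 + 3·70 = 223; r = 224.2 − 223 = 1.2
x=75: ŷ = 13 + 3·75 = 238; r = 239.6 − 238 = 1.6
SSE = 3.24 + 0.64 + 29.16 + 1.44 + 2.56 = 37.04
s = √(37.04/3) = √12.3467 ≈ 3.514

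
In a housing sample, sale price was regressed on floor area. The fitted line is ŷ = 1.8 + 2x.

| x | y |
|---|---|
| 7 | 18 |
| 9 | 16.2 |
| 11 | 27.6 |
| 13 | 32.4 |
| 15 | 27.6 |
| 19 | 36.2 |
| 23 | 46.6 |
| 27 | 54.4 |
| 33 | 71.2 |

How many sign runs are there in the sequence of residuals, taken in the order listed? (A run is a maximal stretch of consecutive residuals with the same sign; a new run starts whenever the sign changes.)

x=7: ŷ = 1.8 + 2·7 = 15.8; r = 18 − 15.8 = 2.2
x=9: ŷ = 1.8 + 2·9 = 19.8; r = 16.2 − 19.8 = -3.6
x=11: ŷ = 1.8 + 2·11 = 23.8; r = 27.6 − 23.8 = 3.8
x=13: ŷ = 1.8 + 2·13 = 27.8; r = 32.4 − 27.8 = 4.6
x=15: ŷ = 1.8 + 2·15 = 31.8; r = 27.6 − 31.8 = -4.2
x=19: ŷ = 1.8 + 2·19 = 39.8; r = 36.2 − 39.8 = -3.6
x=23: ŷ = 1.8 + 2·23 = 47.8; r = 46.6 − 47.8 = -1.2
x=27: ŷ = 1.8 + 2·27 = 55.8; r = 54.4 − 55.8 = -1.4
x=33: ŷ = 1.8 + 2·33 = 67.8; r = 71.2 − 67.8 = 3.4
Signs: + − + + − − − − +
Runs: +×1, −×1, +×2, −×4, +×1 → 5

5 runs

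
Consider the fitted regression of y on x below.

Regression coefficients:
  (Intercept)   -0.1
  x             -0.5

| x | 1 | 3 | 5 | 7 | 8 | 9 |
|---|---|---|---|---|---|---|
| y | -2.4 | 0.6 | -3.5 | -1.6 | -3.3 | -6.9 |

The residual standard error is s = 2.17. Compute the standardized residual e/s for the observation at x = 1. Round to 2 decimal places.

-0.83

ŷ = -0.1 − 0.5·1 = -0.6
e = -2.4 − (-0.6) = -1.8
e/s = -1.8 / 2.17 = -0.83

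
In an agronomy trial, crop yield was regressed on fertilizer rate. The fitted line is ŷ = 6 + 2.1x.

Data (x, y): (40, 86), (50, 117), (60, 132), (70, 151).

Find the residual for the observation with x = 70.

e = -2

ŷ = 6 + 2.1·70 = 153
e = 151 − 153 = -2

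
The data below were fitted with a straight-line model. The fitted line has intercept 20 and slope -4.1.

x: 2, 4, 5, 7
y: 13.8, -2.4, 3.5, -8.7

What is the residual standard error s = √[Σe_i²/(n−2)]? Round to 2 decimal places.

x=2: ŷ = 20 − 4.1·2 = 11.8; e = 13.8 − 11.8 = 2
x=4: ŷ = 20 − 4.1·4 = 3.6; e = -2.4 − 3.6 = -6
x=5: ŷ = 20 − 4.1·5 = -0.5; e = 3.5 − (-0.5) = 4
x=7: ŷ = 20 − 4.1·7 = -8.7; e = -8.7 − (-8.7) = 0
SSE = 4 + 36 + 16 + 0 = 56
s = √(56/2) = √28 ≈ 5.29

s = 5.29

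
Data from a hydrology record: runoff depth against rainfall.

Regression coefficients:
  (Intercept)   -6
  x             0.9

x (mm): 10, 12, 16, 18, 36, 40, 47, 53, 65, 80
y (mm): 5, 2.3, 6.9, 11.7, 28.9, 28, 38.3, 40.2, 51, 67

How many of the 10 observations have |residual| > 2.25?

x=10: ŷ = -6 + 0.9·10 = 3; r = 5 − 3 = 2
x=12: ŷ = -6 + 0.9·12 = 4.8; r = 2.3 − 4.8 = -2.5
x=16: ŷ = -6 + 0.9·16 = 8.4; r = 6.9 − 8.4 = -1.5
x=18: ŷ = -6 + 0.9·18 = 10.2; r = 11.7 − 10.2 = 1.5
x=36: ŷ = -6 + 0.9·36 = 26.4; r = 28.9 − 26.4 = 2.5
x=40: ŷ = -6 + 0.9·40 = 30; r = 28 − 30 = -2
x=47: ŷ = -6 + 0.9·47 = 36.3; r = 38.3 − 36.3 = 2
x=53: ŷ = -6 + 0.9·53 = 41.7; r = 40.2 − 41.7 = -1.5
x=65: ŷ = -6 + 0.9·65 = 52.5; r = 51 − 52.5 = -1.5
x=80: ŷ = -6 + 0.9·80 = 66; r = 67 − 66 = 1
|r| > 2.25: x=12 (|r|=2.5), x=36 (|r|=2.5) → 2

2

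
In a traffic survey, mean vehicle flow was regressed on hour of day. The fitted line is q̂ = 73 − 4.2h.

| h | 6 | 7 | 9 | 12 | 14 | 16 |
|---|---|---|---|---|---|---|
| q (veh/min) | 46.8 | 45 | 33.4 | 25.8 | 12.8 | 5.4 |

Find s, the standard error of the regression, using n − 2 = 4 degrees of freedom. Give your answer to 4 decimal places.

s = 2.1541

h=6: q̂ = 73 − 4.2·6 = 47.8; e = 46.8 − 47.8 = -1
h=7: q̂ = 73 − 4.2·7 = 43.6; e = 45 − 43.6 = 1.4
h=9: q̂ = 73 − 4.2·9 = 35.2; e = 33.4 − 35.2 = -1.8
h=12: q̂ = 73 − 4.2·12 = 22.6; e = 25.8 − 22.6 = 3.2
h=14: q̂ = 73 − 4.2·14 = 14.2; e = 12.8 − 14.2 = -1.4
h=16: q̂ = 73 − 4.2·16 = 5.8; e = 5.4 − 5.8 = -0.4
SSE = 1 + 1.96 + 3.24 + 10.24 + 1.96 + 0.16 = 18.56
s = √(18.56/4) = √4.64 ≈ 2.1541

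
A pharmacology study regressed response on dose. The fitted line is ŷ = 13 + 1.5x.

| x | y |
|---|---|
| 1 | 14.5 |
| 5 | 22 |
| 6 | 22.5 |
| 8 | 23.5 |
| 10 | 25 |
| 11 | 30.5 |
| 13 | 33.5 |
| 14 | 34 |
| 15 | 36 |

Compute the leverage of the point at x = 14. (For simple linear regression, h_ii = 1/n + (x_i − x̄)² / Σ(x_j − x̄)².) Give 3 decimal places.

x̄ = (1 + 5 + 6 + 8 + 10 + 11 + 13 + 14 + 15)/9 = 9.22222
Σ(x − x̄)² = 67.6049 + 17.8272 + 10.3827 + 1.49383 + 0.604938 + 3.16049 + 14.2716 + 22.8272 + 33.3827 = 171.556
h = 1/9 + (4.77778)²/171.556 = 0.111111 + 0.13306 = 0.244

h = 0.244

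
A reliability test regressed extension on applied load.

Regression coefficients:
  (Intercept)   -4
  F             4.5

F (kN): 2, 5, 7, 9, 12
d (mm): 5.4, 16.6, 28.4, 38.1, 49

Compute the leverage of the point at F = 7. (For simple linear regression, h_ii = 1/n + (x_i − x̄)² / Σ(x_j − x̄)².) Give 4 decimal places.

F̄ = (2 + 5 + 7 + 9 + 12)/5 = 7
Σ(F − F̄)² = 25 + 4 + 0 + 4 + 25 = 58
h = 1/5 + (0)²/58 = 0.2 + 0 = 0.2000

h = 0.2000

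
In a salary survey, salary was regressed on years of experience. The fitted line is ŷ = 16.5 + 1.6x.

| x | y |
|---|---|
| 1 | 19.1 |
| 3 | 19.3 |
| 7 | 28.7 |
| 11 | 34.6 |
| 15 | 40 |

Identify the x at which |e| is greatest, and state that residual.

x = 3, e = -2

x=1: ŷ = 16.5 + 1.6·1 = 18.1; e = 19.1 − 18.1 = 1
x=3: ŷ = 16.5 + 1.6·3 = 21.3; e = 19.3 − 21.3 = -2
x=7: ŷ = 16.5 + 1.6·7 = 27.7; e = 28.7 − 27.7 = 1
x=11: ŷ = 16.5 + 1.6·11 = 34.1; e = 34.6 − 34.1 = 0.5
x=15: ŷ = 16.5 + 1.6·15 = 40.5; e = 40 − 40.5 = -0.5
Largest |e| is 2 at x = 3, residual -2.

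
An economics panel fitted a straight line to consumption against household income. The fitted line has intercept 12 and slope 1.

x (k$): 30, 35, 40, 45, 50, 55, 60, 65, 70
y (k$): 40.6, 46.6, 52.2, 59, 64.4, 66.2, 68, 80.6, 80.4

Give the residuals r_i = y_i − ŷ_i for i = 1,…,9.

x=30: ŷ = 12 + 30 = 42; r = 40.6 − 42 = -1.4
x=35: ŷ = 12 + 35 = 47; r = 46.6 − 47 = -0.4
x=40: ŷ = 12 + 40 = 52; r = 52.2 − 52 = 0.2
x=45: ŷ = 12 + 45 = 57; r = 59 − 57 = 2
x=50: ŷ = 12 + 50 = 62; r = 64.4 − 62 = 2.4
x=55: ŷ = 12 + 55 = 67; r = 66.2 − 67 = -0.8
x=60: ŷ = 12 + 60 = 72; r = 68 − 72 = -4
x=65: ŷ = 12 + 65 = 77; r = 80.6 − 77 = 3.6
x=70: ŷ = 12 + 70 = 82; r = 80.4 − 82 = -1.6

-1.4, -0.4, 0.2, 2, 2.4, -0.8, -4, 3.6, -1.6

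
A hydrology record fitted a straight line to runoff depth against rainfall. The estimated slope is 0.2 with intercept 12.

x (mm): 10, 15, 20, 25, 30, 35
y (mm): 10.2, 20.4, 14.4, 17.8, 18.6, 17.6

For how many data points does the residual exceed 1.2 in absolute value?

4

x=10: ŷ = 12 + 0.2·10 = 14; r = 10.2 − 14 = -3.8
x=15: ŷ = 12 + 0.2·15 = 15; r = 20.4 − 15 = 5.4
x=20: ŷ = 12 + 0.2·20 = 16; r = 14.4 − 16 = -1.6
x=25: ŷ = 12 + 0.2·25 = 17; r = 17.8 − 17 = 0.8
x=30: ŷ = 12 + 0.2·30 = 18; r = 18.6 − 18 = 0.6
x=35: ŷ = 12 + 0.2·35 = 19; r = 17.6 − 19 = -1.4
|r| > 1.2: x=10 (|r|=3.8), x=15 (|r|=5.4), x=20 (|r|=1.6), x=35 (|r|=1.4) → 4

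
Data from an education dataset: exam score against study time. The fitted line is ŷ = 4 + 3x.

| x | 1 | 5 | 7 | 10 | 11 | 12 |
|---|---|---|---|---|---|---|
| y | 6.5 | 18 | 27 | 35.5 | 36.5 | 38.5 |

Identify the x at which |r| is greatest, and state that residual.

x = 7, r = 2

x=1: ŷ = 4 + 3·1 = 7; r = 6.5 − 7 = -0.5
x=5: ŷ = 4 + 3·5 = 19; r = 18 − 19 = -1
x=7: ŷ = 4 + 3·7 = 25; r = 27 − 25 = 2
x=10: ŷ = 4 + 3·10 = 34; r = 35.5 − 34 = 1.5
x=11: ŷ = 4 + 3·11 = 37; r = 36.5 − 37 = -0.5
x=12: ŷ = 4 + 3·12 = 40; r = 38.5 − 40 = -1.5
Largest |r| is 2 at x = 7, residual 2.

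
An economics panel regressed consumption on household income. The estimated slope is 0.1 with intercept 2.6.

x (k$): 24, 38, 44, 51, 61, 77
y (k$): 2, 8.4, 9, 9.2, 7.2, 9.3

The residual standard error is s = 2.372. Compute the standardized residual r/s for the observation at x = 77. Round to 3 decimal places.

ŷ = 2.6 + 0.1·77 = 10.3
r = 9.3 − 10.3 = -1
r/s = -1 / 2.372 = -0.422

-0.422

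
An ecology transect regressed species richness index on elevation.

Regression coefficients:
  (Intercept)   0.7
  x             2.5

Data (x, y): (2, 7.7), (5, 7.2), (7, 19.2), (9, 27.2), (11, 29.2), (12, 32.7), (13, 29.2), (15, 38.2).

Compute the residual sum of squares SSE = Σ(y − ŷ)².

SSE = 78

x=2: ŷ = 0.7 + 2.5·2 = 5.7; e = 7.7 − 5.7 = 2
x=5: ŷ = 0.7 + 2.5·5 = 13.2; e = 7.2 − 13.2 = -6
x=7: ŷ = 0.7 + 2.5·7 = 18.2; e = 19.2 − 18.2 = 1
x=9: ŷ = 0.7 + 2.5·9 = 23.2; e = 27.2 − 23.2 = 4
x=11: ŷ = 0.7 + 2.5·11 = 28.2; e = 29.2 − 28.2 = 1
x=12: ŷ = 0.7 + 2.5·12 = 30.7; e = 32.7 − 30.7 = 2
x=13: ŷ = 0.7 + 2.5·13 = 33.2; e = 29.2 − 33.2 = -4
x=15: ŷ = 0.7 + 2.5·15 = 38.2; e = 38.2 − 38.2 = 0
SSE = 4 + 36 + 1 + 16 + 1 + 4 + 16 + 0 = 78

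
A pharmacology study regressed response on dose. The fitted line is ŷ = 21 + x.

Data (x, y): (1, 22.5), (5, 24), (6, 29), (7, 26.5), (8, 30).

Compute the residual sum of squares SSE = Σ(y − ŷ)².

SSE = 11.5

x=1: ŷ = 21 + 1 = 22; e = 22.5 − 22 = 0.5
x=5: ŷ = 21 + 5 = 26; e = 24 − 26 = -2
x=6: ŷ = 21 + 6 = 27; e = 29 − 27 = 2
x=7: ŷ = 21 + 7 = 28; e = 26.5 − 28 = -1.5
x=8: ŷ = 21 + 8 = 29; e = 30 − 29 = 1
SSE = 0.25 + 4 + 4 + 2.25 + 1 = 11.5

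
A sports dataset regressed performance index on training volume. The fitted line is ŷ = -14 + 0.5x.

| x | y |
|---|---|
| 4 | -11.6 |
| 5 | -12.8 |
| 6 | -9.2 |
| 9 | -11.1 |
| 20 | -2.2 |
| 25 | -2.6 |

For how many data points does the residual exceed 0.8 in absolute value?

x=4: ŷ = -14 + 0.5·4 = -12; e = -11.6 − (-12) = 0.4
x=5: ŷ = -14 + 0.5·5 = -11.5; e = -12.8 − (-11.5) = -1.3
x=6: ŷ = -14 + 0.5·6 = -11; e = -9.2 − (-11) = 1.8
x=9: ŷ = -14 + 0.5·9 = -9.5; e = -11.1 − (-9.5) = -1.6
x=20: ŷ = -14 + 0.5·20 = -4; e = -2.2 − (-4) = 1.8
x=25: ŷ = -14 + 0.5·25 = -1.5; e = -2.6 − (-1.5) = -1.1
|e| > 0.8: x=5 (|e|=1.3), x=6 (|e|=1.8), x=9 (|e|=1.6), x=20 (|e|=1.8), x=25 (|e|=1.1) → 5

5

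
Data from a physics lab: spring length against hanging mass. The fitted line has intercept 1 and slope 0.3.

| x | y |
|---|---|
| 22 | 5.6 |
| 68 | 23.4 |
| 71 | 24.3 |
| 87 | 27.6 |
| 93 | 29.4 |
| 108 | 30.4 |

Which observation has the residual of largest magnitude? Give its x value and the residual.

x=22: ŷ = 1 + 0.3·22 = 7.6; r = 5.6 − 7.6 = -2
x=68: ŷ = 1 + 0.3·68 = 21.4; r = 23.4 − 21.4 = 2
x=71: ŷ = 1 + 0.3·71 = 22.3; r = 24.3 − 22.3 = 2
x=87: ŷ = 1 + 0.3·87 = 27.1; r = 27.6 − 27.1 = 0.5
x=93: ŷ = 1 + 0.3·93 = 28.9; r = 29.4 − 28.9 = 0.5
x=108: ŷ = 1 + 0.3·108 = 33.4; r = 30.4 − 33.4 = -3
Largest |r| is 3 at x = 108, residual -3.

x = 108, r = -3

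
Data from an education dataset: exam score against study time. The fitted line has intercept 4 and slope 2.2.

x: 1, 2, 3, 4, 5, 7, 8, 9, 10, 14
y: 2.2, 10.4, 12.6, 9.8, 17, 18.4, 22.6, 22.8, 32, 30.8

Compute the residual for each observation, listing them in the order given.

-4, 2, 2, -3, 2, -1, 1, -1, 6, -4

x=1: ŷ = 4 + 2.2·1 = 6.2; r = 2.2 − 6.2 = -4
x=2: ŷ = 4 + 2.2·2 = 8.4; r = 10.4 − 8.4 = 2
x=3: ŷ = 4 + 2.2·3 = 10.6; r = 12.6 − 10.6 = 2
x=4: ŷ = 4 + 2.2·4 = 12.8; r = 9.8 − 12.8 = -3
x=5: ŷ = 4 + 2.2·5 = 15; r = 17 − 15 = 2
x=7: ŷ = 4 + 2.2·7 = 19.4; r = 18.4 − 19.4 = -1
x=8: ŷ = 4 + 2.2·8 = 21.6; r = 22.6 − 21.6 = 1
x=9: ŷ = 4 + 2.2·9 = 23.8; r = 22.8 − 23.8 = -1
x=10: ŷ = 4 + 2.2·10 = 26; r = 32 − 26 = 6
x=14: ŷ = 4 + 2.2·14 = 34.8; r = 30.8 − 34.8 = -4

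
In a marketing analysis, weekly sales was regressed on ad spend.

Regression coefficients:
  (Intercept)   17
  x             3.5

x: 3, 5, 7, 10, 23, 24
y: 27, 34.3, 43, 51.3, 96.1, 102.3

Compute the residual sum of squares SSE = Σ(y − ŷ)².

SSE = 6.68

x=3: ŷ = 17 + 3.5·3 = 27.5; r = 27 − 27.5 = -0.5
x=5: ŷ = 17 + 3.5·5 = 34.5; r = 34.3 − 34.5 = -0.2
x=7: ŷ = 17 + 3.5·7 = 41.5; r = 43 − 41.5 = 1.5
x=10: ŷ = 17 + 3.5·10 = 52; r = 51.3 − 52 = -0.7
x=23: ŷ = 17 + 3.5·23 = 97.5; r = 96.1 − 97.5 = -1.4
x=24: ŷ = 17 + 3.5·24 = 101; r = 102.3 − 101 = 1.3
SSE = 0.25 + 0.04 + 2.25 + 0.49 + 1.96 + 1.69 = 6.68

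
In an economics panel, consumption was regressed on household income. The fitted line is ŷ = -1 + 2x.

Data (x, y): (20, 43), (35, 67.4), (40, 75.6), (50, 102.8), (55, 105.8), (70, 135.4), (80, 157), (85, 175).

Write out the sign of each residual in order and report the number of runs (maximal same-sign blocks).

x=20: ŷ = -1 + 2·20 = 39; r = 43 − 39 = 4
x=35: ŷ = -1 + 2·35 = 69; r = 67.4 − 69 = -1.6
x=40: ŷ = -1 + 2·40 = 79; r = 75.6 − 79 = -3.4
x=50: ŷ = -1 + 2·50 = 99; r = 102.8 − 99 = 3.8
x=55: ŷ = -1 + 2·55 = 109; r = 105.8 − 109 = -3.2
x=70: ŷ = -1 + 2·70 = 139; r = 135.4 − 139 = -3.6
x=80: ŷ = -1 + 2·80 = 159; r = 157 − 159 = -2
x=85: ŷ = -1 + 2·85 = 169; r = 175 − 169 = 6
Signs: + − − + − − − +
Runs: +×1, −×2, +×1, −×3, +×1 → 5

5 runs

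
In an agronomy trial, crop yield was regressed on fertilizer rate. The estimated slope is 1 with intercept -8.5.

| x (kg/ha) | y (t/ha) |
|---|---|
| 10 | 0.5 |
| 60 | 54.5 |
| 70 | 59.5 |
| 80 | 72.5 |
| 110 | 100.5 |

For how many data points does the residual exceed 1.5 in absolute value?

x=10: ŷ = -8.5 + 10 = 1.5; r = 0.5 − 1.5 = -1
x=60: ŷ = -8.5 + 60 = 51.5; r = 54.5 − 51.5 = 3
x=70: ŷ = -8.5 + 70 = 61.5; r = 59.5 − 61.5 = -2
x=80: ŷ = -8.5 + 80 = 71.5; r = 72.5 − 71.5 = 1
x=110: ŷ = -8.5 + 110 = 101.5; r = 100.5 − 101.5 = -1
|r| > 1.5: x=60 (|r|=3), x=70 (|r|=2) → 2

2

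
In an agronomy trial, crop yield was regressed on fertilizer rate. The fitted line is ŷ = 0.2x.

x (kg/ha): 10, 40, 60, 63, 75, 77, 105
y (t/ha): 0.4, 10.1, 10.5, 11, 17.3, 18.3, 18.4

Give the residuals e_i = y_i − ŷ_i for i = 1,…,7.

x=10: ŷ = 0.2·10 = 2; e = 0.4 − 2 = -1.6
x=40: ŷ = 0.2·40 = 8; e = 10.1 − 8 = 2.1
x=60: ŷ = 0.2·60 = 12; e = 10.5 − 12 = -1.5
x=63: ŷ = 0.2·63 = 12.6; e = 11 − 12.6 = -1.6
x=75: ŷ = 0.2·75 = 15; e = 17.3 − 15 = 2.3
x=77: ŷ = 0.2·77 = 15.4; e = 18.3 − 15.4 = 2.9
x=105: ŷ = 0.2·105 = 21; e = 18.4 − 21 = -2.6

-1.6, 2.1, -1.5, -1.6, 2.3, 2.9, -2.6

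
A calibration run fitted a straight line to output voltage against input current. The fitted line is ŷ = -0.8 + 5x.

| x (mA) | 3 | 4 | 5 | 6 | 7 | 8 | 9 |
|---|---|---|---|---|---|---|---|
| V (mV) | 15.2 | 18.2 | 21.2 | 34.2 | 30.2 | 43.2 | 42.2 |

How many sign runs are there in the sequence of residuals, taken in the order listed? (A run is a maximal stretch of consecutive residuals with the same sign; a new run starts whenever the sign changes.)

6 runs

x=3: ŷ = -0.8 + 5·3 = 14.2; e = 15.2 − 14.2 = 1
x=4: ŷ = -0.8 + 5·4 = 19.2; e = 18.2 − 19.2 = -1
x=5: ŷ = -0.8 + 5·5 = 24.2; e = 21.2 − 24.2 = -3
x=6: ŷ = -0.8 + 5·6 = 29.2; e = 34.2 − 29.2 = 5
x=7: ŷ = -0.8 + 5·7 = 34.2; e = 30.2 − 34.2 = -4
x=8: ŷ = -0.8 + 5·8 = 39.2; e = 43.2 − 39.2 = 4
x=9: ŷ = -0.8 + 5·9 = 44.2; e = 42.2 − 44.2 = -2
Signs: + − − + − + −
Runs: +×1, −×2, +×1, −×1, +×1, −×1 → 6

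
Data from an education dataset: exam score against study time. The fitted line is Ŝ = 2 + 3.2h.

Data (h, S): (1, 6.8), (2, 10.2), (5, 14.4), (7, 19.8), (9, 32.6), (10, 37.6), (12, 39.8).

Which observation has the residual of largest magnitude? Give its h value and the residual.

h=1: Ŝ = 2 + 3.2·1 = 5.2; e = 6.8 − 5.2 = 1.6
h=2: Ŝ = 2 + 3.2·2 = 8.4; e = 10.2 − 8.4 = 1.8
h=5: Ŝ = 2 + 3.2·5 = 18; e = 14.4 − 18 = -3.6
h=7: Ŝ = 2 + 3.2·7 = 24.4; e = 19.8 − 24.4 = -4.6
h=9: Ŝ = 2 + 3.2·9 = 30.8; e = 32.6 − 30.8 = 1.8
h=10: Ŝ = 2 + 3.2·10 = 34; e = 37.6 − 34 = 3.6
h=12: Ŝ = 2 + 3.2·12 = 40.4; e = 39.8 − 40.4 = -0.6
Largest |e| is 4.6 at h = 7, residual -4.6.

h = 7, e = -4.6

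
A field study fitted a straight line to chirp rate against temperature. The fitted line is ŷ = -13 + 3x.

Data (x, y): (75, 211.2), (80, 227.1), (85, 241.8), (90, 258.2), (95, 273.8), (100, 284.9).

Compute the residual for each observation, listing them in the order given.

x=75: ŷ = -13 + 3·75 = 212; r = 211.2 − 212 = -0.8
x=80: ŷ = -13 + 3·80 = 227; r = 227.1 − 227 = 0.1
x=85: ŷ = -13 + 3·85 = 242; r = 241.8 − 242 = -0.2
x=90: ŷ = -13 + 3·90 = 257; r = 258.2 − 257 = 1.2
x=95: ŷ = -13 + 3·95 = 272; r = 273.8 − 272 = 1.8
x=100: ŷ = -13 + 3·100 = 287; r = 284.9 − 287 = -2.1

-0.8, 0.1, -0.2, 1.2, 1.8, -2.1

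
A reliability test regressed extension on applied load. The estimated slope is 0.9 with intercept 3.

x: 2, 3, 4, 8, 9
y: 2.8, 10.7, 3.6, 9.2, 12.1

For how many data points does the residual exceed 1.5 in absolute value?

x=2: ŷ = 3 + 0.9·2 = 4.8; e = 2.8 − 4.8 = -2
x=3: ŷ = 3 + 0.9·3 = 5.7; e = 10.7 − 5.7 = 5
x=4: ŷ = 3 + 0.9·4 = 6.6; e = 3.6 − 6.6 = -3
x=8: ŷ = 3 + 0.9·8 = 10.2; e = 9.2 − 10.2 = -1
x=9: ŷ = 3 + 0.9·9 = 11.1; e = 12.1 − 11.1 = 1
|e| > 1.5: x=2 (|e|=2), x=3 (|e|=5), x=4 (|e|=3) → 3

3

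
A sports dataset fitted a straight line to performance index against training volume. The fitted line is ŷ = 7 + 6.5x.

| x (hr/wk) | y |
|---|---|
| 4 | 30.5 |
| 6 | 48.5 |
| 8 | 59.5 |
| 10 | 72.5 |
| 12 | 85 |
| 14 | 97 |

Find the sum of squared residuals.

SSE = 14

x=4: ŷ = 7 + 6.5·4 = 33; e = 30.5 − 33 = -2.5
x=6: ŷ = 7 + 6.5·6 = 46; e = 48.5 − 46 = 2.5
x=8: ŷ = 7 + 6.5·8 = 59; e = 59.5 − 59 = 0.5
x=10: ŷ = 7 + 6.5·10 = 72; e = 72.5 − 72 = 0.5
x=12: ŷ = 7 + 6.5·12 = 85; e = 85 − 85 = 0
x=14: ŷ = 7 + 6.5·14 = 98; e = 97 − 98 = -1
SSE = 6.25 + 6.25 + 0.25 + 0.25 + 0 + 1 = 14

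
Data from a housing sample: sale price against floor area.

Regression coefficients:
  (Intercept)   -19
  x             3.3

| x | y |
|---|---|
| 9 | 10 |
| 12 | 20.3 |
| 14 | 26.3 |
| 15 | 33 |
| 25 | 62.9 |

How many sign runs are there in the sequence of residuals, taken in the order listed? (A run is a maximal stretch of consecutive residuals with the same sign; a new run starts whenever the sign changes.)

3 runs

x=9: ŷ = -19 + 3.3·9 = 10.7; r = 10 − 10.7 = -0.7
x=12: ŷ = -19 + 3.3·12 = 20.6; r = 20.3 − 20.6 = -0.3
x=14: ŷ = -19 + 3.3·14 = 27.2; r = 26.3 − 27.2 = -0.9
x=15: ŷ = -19 + 3.3·15 = 30.5; r = 33 − 30.5 = 2.5
x=25: ŷ = -19 + 3.3·25 = 63.5; r = 62.9 − 63.5 = -0.6
Signs: − − − + −
Runs: −×3, +×1, −×1 → 3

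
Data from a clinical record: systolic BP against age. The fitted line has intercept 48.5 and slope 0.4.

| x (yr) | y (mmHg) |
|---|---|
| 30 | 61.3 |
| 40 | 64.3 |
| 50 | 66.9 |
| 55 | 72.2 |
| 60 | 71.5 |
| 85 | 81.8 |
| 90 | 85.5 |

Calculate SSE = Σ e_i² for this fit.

x=30: ŷ = 48.5 + 0.4·30 = 60.5; e = 61.3 − 60.5 = 0.8
x=40: ŷ = 48.5 + 0.4·40 = 64.5; e = 64.3 − 64.5 = -0.2
x=50: ŷ = 48.5 + 0.4·50 = 68.5; e = 66.9 − 68.5 = -1.6
x=55: ŷ = 48.5 + 0.4·55 = 70.5; e = 72.2 − 70.5 = 1.7
x=60: ŷ = 48.5 + 0.4·60 = 72.5; e = 71.5 − 72.5 = -1
x=85: ŷ = 48.5 + 0.4·85 = 82.5; e = 81.8 − 82.5 = -0.7
x=90: ŷ = 48.5 + 0.4·90 = 84.5; e = 85.5 − 84.5 = 1
SSE = 0.64 + 0.04 + 2.56 + 2.89 + 1 + 0.49 + 1 = 8.62

SSE = 8.62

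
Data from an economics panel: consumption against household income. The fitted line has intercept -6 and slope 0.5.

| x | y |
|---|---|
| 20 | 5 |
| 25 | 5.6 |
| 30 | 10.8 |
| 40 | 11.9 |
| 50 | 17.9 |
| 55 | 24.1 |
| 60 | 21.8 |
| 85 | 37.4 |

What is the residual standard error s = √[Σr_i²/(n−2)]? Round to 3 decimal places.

x=20: ŷ = -6 + 0.5·20 = 4; r = 5 − 4 = 1
x=25: ŷ = -6 + 0.5·25 = 6.5; r = 5.6 − 6.5 = -0.9
x=30: ŷ = -6 + 0.5·30 = 9; r = 10.8 − 9 = 1.8
x=40: ŷ = -6 + 0.5·40 = 14; r = 11.9 − 14 = -2.1
x=50: ŷ = -6 + 0.5·50 = 19; r = 17.9 − 19 = -1.1
x=55: ŷ = -6 + 0.5·55 = 21.5; r = 24.1 − 21.5 = 2.6
x=60: ŷ = -6 + 0.5·60 = 24; r = 21.8 − 24 = -2.2
x=85: ŷ = -6 + 0.5·85 = 36.5; r = 37.4 − 36.5 = 0.9
SSE = 1 + 0.81 + 3.24 + 4.41 + 1.21 + 6.76 + 4.84 + 0.81 = 23.08
s = √(23.08/6) = √3.84667 ≈ 1.961

s = 1.961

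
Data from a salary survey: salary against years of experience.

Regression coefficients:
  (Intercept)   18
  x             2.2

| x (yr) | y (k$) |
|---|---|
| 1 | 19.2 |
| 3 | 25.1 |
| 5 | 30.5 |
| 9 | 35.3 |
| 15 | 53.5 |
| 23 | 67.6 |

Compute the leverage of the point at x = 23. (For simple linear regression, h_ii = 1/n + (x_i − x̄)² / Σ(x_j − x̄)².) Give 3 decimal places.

h = 0.704

x̄ = (1 + 3 + 5 + 9 + 15 + 23)/6 = 9.33333
Σ(x − x̄)² = 69.4444 + 40.1111 + 18.7778 + 0.111111 + 32.1111 + 186.778 = 347.333
h = 1/6 + (13.6667)²/347.333 = 0.166667 + 0.537748 = 0.704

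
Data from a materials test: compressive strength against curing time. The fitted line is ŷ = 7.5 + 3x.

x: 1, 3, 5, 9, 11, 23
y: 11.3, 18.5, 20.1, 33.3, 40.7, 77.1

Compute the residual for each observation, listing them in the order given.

x=1: ŷ = 7.5 + 3·1 = 10.5; e = 11.3 − 10.5 = 0.8
x=3: ŷ = 7.5 + 3·3 = 16.5; e = 18.5 − 16.5 = 2
x=5: ŷ = 7.5 + 3·5 = 22.5; e = 20.1 − 22.5 = -2.4
x=9: ŷ = 7.5 + 3·9 = 34.5; e = 33.3 − 34.5 = -1.2
x=11: ŷ = 7.5 + 3·11 = 40.5; e = 40.7 − 40.5 = 0.2
x=23: ŷ = 7.5 + 3·23 = 76.5; e = 77.1 − 76.5 = 0.6

0.8, 2, -2.4, -1.2, 0.2, 0.6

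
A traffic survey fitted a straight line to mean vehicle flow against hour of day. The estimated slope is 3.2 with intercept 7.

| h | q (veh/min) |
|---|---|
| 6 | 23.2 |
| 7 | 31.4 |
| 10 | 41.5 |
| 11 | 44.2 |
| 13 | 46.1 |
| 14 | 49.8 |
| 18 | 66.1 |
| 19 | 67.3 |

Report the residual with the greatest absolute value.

e = -3

h=6: ŷ = 7 + 3.2·6 = 26.2; e = 23.2 − 26.2 = -3
h=7: ŷ = 7 + 3.2·7 = 29.4; e = 31.4 − 29.4 = 2
h=10: ŷ = 7 + 3.2·10 = 39; e = 41.5 − 39 = 2.5
h=11: ŷ = 7 + 3.2·11 = 42.2; e = 44.2 − 42.2 = 2
h=13: ŷ = 7 + 3.2·13 = 48.6; e = 46.1 − 48.6 = -2.5
h=14: ŷ = 7 + 3.2·14 = 51.8; e = 49.8 − 51.8 = -2
h=18: ŷ = 7 + 3.2·18 = 64.6; e = 66.1 − 64.6 = 1.5
h=19: ŷ = 7 + 3.2·19 = 67.8; e = 67.3 − 67.8 = -0.5
Largest |e| is 3 at h = 6, residual -3.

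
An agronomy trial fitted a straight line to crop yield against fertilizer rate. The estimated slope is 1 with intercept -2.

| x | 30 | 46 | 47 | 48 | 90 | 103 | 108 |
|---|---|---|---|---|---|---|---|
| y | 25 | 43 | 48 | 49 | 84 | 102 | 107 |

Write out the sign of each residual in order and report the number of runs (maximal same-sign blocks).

x=30: ŷ = -2 + 30 = 28; r = 25 − 28 = -3
x=46: ŷ = -2 + 46 = 44; r = 43 − 44 = -1
x=47: ŷ = -2 + 47 = 45; r = 48 − 45 = 3
x=48: ŷ = -2 + 48 = 46; r = 49 − 46 = 3
x=90: ŷ = -2 + 90 = 88; r = 84 − 88 = -4
x=103: ŷ = -2 + 103 = 101; r = 102 − 101 = 1
x=108: ŷ = -2 + 108 = 106; r = 107 − 106 = 1
Signs: − − + + − + +
Runs: −×2, +×2, −×1, +×2 → 4

4 runs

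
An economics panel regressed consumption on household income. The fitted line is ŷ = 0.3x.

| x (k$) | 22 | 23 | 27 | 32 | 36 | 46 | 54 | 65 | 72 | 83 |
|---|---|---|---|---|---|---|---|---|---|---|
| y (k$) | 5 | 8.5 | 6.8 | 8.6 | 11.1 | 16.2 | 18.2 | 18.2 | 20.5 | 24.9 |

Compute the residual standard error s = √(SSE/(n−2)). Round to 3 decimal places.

x=22: ŷ = 0.3·22 = 6.6; r = 5 − 6.6 = -1.6
x=23: ŷ = 0.3·23 = 6.9; r = 8.5 − 6.9 = 1.6
x=27: ŷ = 0.3·27 = 8.1; r = 6.8 − 8.1 = -1.3
x=32: ŷ = 0.3·32 = 9.6; r = 8.6 − 9.6 = -1
x=36: ŷ = 0.3·36 = 10.8; r = 11.1 − 10.8 = 0.3
x=46: ŷ = 0.3·46 = 13.8; r = 16.2 − 13.8 = 2.4
x=54: ŷ = 0.3·54 = 16.2; r = 18.2 − 16.2 = 2
x=65: ŷ = 0.3·65 = 19.5; r = 18.2 − 19.5 = -1.3
x=72: ŷ = 0.3·72 = 21.6; r = 20.5 − 21.6 = -1.1
x=83: ŷ = 0.3·83 = 24.9; r = 24.9 − 24.9 = 0
SSE = 2.56 + 2.56 + 1.69 + 1 + 0.09 + 5.76 + 4 + 1.69 + 1.21 + 0 = 20.56
s = √(20.56/8) = √2.57 ≈ 1.603

s = 1.603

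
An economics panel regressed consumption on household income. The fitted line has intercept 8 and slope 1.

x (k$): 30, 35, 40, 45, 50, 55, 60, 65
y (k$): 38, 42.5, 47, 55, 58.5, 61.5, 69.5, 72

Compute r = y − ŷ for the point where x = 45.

r = 2

ŷ = 8 + 45 = 53
r = 55 − 53 = 2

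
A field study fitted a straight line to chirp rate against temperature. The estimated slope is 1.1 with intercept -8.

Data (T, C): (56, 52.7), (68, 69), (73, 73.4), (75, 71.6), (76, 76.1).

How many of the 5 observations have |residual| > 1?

T=56: Ĉ = -8 + 1.1·56 = 53.6; e = 52.7 − 53.6 = -0.9
T=68: Ĉ = -8 + 1.1·68 = 66.8; e = 69 − 66.8 = 2.2
T=73: Ĉ = -8 + 1.1·73 = 72.3; e = 73.4 − 72.3 = 1.1
T=75: Ĉ = -8 + 1.1·75 = 74.5; e = 71.6 − 74.5 = -2.9
T=76: Ĉ = -8 + 1.1·76 = 75.6; e = 76.1 − 75.6 = 0.5
|e| > 1: T=68 (|e|=2.2), T=73 (|e|=1.1), T=75 (|e|=2.9) → 3

3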